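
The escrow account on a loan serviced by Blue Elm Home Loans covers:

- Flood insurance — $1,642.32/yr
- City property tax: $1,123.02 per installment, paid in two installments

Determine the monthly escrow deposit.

Flood insurance — $1,642.32 per year
City property tax — $1,123.02 × 2 = $2,246.04 per year
Combined annual = $1,642.32 + $2,246.04 = $3,888.36
Monthly escrow = $3,888.36 / 12 = $324.03

$324.03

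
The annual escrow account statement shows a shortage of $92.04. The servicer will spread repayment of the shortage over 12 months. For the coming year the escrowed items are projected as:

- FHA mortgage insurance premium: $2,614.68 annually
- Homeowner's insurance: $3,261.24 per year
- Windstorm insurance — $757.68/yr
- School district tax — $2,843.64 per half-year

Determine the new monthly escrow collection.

FHA mortgage insurance premium = $2,614.68 per year
Homeowner's insurance = $3,261.24 per year
Windstorm insurance = $757.68 per year
School district tax = $2,843.64 × 2 = $5,687.28 per year
Combined annual = $2,614.68 + $3,261.24 + $757.68 + $5,687.28 = $12,320.88
Monthly escrow = $12,320.88 / 12 = $1,026.74
Monthly shortage recovery: $92.04 ÷ 12 = $7.67
Adjusted monthly = $1,026.74 + $7.67 = $1,034.41

$1,034.41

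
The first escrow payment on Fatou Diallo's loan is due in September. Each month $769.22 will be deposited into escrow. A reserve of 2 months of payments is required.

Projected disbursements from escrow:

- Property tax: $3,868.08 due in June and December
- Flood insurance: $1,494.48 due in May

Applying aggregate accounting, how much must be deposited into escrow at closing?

$3,076.88

Cushion = 2 × $769.22 = $1,538.44
Trial balance (start $0, +$769.22 each month, − disbursements):
  Sep: +$769.22 → $769.22
  Oct: +$769.22 → $1,538.44
  Nov: +$769.22 → $2,307.66
  Dec: +$769.22 − $3,868.08 → -$791.20
  Jan: +$769.22 → -$21.98
  Feb: +$769.22 → $747.24
  Mar: +$769.22 → $1,516.46
  Apr: +$769.22 → $2,285.68
  May: +$769.22 − $1,494.48 → $1,560.42
  Jun: +$769.22 − $3,868.08 → -$1,538.44
  Jul: +$769.22 → -$769.22
  Aug: +$769.22 → $0.00
Lowest trial balance = -$1,538.44 (Jun)
Initial deposit = cushion − low point = $1,538.44 − (-$1,538.44) = $3,076.88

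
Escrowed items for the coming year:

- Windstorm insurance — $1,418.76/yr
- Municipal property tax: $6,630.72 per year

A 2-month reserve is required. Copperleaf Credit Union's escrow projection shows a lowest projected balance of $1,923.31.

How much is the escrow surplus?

$581.73

Windstorm insurance = $1,418.76
Municipal property tax = $6,630.72
Yearly total = $8,049.48
Monthly = $8,049.48 ÷ 12 = $670.79
Required reserve = 2 × $670.79 = $1,341.58
Surplus = $1,923.31 − $1,341.58 = $581.73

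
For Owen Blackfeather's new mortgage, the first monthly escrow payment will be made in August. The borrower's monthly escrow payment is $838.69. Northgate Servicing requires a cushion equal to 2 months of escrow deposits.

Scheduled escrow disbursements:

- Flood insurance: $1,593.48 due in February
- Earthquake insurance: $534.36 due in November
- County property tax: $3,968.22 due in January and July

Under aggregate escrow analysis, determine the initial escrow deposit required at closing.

Cushion = 2 × $838.69 = $1,677.38
Trial balance (start $0, +$838.69 each month, − disbursements):
  Aug: +$838.69 → $838.69
  Sep: +$838.69 → $1,677.38
  Oct: +$838.69 → $2,516.07
  Nov: +$838.69 − $534.36 → $2,820.40
  Dec: +$838.69 → $3,659.09
  Jan: +$838.69 − $3,968.22 → $529.56
  Feb: +$838.69 − $1,593.48 → -$225.23
  Mar: +$838.69 → $613.46
  Apr: +$838.69 → $1,452.15
  May: +$838.69 → $2,290.84
  Jun: +$838.69 → $3,129.53
  Jul: +$838.69 − $3,968.22 → $0.00
Lowest trial balance = -$225.23 (Feb)
Initial deposit = cushion − low point = $1,677.38 − (-$225.23) = $1,902.61

$1,902.61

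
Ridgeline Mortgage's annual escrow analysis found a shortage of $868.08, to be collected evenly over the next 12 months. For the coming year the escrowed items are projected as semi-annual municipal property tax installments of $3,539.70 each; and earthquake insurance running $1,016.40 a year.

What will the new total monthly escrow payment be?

Municipal property tax — $3,539.70 × 2 = $7,079.40
Earthquake insurance — $1,016.40
Total per year = $8,095.80
Base monthly escrow = $8,095.80 / 12 = $674.65
Monthly shortage recovery: $868.08 / 12 = $72.34
New monthly escrow = $674.65 + $72.34 = $746.99

$746.99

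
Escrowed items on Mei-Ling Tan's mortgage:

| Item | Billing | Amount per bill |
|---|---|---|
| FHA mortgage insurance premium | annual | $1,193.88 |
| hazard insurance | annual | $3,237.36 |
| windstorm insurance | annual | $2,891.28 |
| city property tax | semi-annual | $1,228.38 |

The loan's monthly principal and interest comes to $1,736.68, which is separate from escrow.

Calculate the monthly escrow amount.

FHA mortgage insurance premium = $1,193.88/yr
Hazard insurance = $3,237.36/yr
Windstorm insurance = $2,891.28/yr
City property tax = $1,228.38 × 2 = $2,456.76/yr
Combined annual = $1,193.88 + $3,237.36 + $2,891.28 + $2,456.76 = $9,779.28
Monthly escrow = $9,779.28 / 12 = $814.94

$814.94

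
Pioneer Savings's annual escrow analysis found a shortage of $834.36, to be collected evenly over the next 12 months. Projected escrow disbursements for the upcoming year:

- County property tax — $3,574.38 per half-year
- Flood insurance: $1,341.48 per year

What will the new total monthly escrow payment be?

$777.05

County property tax: $3,574.38 × 2 = $7,148.76 annually
Flood insurance: $1,341.48 annually
Annual escrow total = $7,148.76 + $1,341.48 = $8,490.24
Monthly escrow = $8,490.24 / 12 = $707.52
Monthly shortage recovery: $834.36 ÷ 12 = $69.53
New monthly escrow = $707.52 + $69.53 = $777.05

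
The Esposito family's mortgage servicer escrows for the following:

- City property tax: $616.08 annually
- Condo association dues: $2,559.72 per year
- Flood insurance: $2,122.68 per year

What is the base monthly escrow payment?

$441.54

City property tax: $616.08
Condo association dues: $2,559.72
Flood insurance: $2,122.68
Combined annual = $616.08 + $2,559.72 + $2,122.68 = $5,298.48
Monthly escrow = $5,298.48 ÷ 12 = $441.54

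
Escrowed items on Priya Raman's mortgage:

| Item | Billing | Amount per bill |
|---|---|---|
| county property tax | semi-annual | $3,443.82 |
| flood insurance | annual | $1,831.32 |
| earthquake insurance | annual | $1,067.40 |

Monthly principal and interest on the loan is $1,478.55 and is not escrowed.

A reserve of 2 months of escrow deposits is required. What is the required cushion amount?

County property tax — $3,443.82 × 2 = $6,887.64/yr
Flood insurance — $1,831.32/yr
Earthquake insurance — $1,067.40/yr
Total annual escrow = $6,887.64 + $1,831.32 + $1,067.40 = $9,786.36
Base monthly escrow = $9,786.36 / 12 = $815.53
Required cushion = 2 × $815.53 = $1,631.06

$1,631.06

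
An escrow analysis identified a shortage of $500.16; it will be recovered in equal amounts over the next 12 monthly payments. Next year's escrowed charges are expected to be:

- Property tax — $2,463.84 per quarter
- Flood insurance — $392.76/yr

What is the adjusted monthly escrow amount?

$895.69

Property tax: $2,463.84 × 4 = $9,855.36/yr
Flood insurance: $392.76/yr
Combined annual = $10,248.12
Monthly escrow = $10,248.12 / 12 = $854.01
Shortage per month = $500.16 ÷ 12 = $41.68
Adjusted monthly = $854.01 + $41.68 = $895.69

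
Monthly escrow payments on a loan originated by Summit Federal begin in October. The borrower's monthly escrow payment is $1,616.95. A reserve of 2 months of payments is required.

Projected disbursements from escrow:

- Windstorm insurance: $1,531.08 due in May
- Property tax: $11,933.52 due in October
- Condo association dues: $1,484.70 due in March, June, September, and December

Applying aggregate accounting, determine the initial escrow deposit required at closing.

Cushion = 2 × $1,616.95 = $3,233.90
Trial balance (start $0, +$1,616.95 each month, − disbursements):
  Oct: +$1,616.95 − $11,933.52 → -$10,316.57
  Nov: +$1,616.95 → -$8,699.62
  Dec: +$1,616.95 − $1,484.70 → -$8,567.37
  Jan: +$1,616.95 → -$6,950.42
  Feb: +$1,616.95 → -$5,333.47
  Mar: +$1,616.95 − $1,484.70 → -$5,201.22
  Apr: +$1,616.95 → -$3,584.27
  May: +$1,616.95 − $1,531.08 → -$3,498.40
  Jun: +$1,616.95 − $1,484.70 → -$3,366.15
  Jul: +$1,616.95 → -$1,749.20
  Aug: +$1,616.95 → -$132.25
  Sep: +$1,616.95 − $1,484.70 → $0.00
Lowest trial balance = -$10,316.57 (Oct)
Initial deposit = cushion − low point = $3,233.90 − (-$10,316.57) = $13,550.47

$13,550.47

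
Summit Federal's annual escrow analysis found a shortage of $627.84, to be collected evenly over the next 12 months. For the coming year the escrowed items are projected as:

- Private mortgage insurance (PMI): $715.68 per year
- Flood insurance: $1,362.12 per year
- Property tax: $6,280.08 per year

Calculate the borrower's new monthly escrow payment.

Private mortgage insurance (PMI): $715.68 per year
Flood insurance: $1,362.12 per year
Property tax: $6,280.08 per year
Combined annual = $715.68 + $1,362.12 + $6,280.08 = $8,357.88
Base monthly escrow = $8,357.88 / 12 = $696.49
Shortage per month = $627.84 ÷ 12 = $52.32
Adjusted monthly = $696.49 + $52.32 = $748.81

$748.81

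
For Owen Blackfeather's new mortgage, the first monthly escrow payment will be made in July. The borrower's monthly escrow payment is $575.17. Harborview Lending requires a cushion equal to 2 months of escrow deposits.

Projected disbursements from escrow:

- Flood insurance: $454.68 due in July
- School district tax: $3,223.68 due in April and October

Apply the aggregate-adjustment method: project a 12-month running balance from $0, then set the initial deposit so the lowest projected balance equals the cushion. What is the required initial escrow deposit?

Cushion = 2 × $575.17 = $1,150.34
Trial balance (start $0, +$575.17 each month, − disbursements):
  Jul: +$575.17 − $454.68 → $120.49
  Aug: +$575.17 → $695.66
  Sep: +$575.17 → $1,270.83
  Oct: +$575.17 − $3,223.68 → -$1,377.68
  Nov: +$575.17 → -$802.51
  Dec: +$575.17 → -$227.34
  Jan: +$575.17 → $347.83
  Feb: +$575.17 → $923.00
  Mar: +$575.17 → $1,498.17
  Apr: +$575.17 − $3,223.68 → -$1,150.34
  May: +$575.17 → -$575.17
  Jun: +$575.17 → $0.00
Lowest trial balance = -$1,377.68 (Oct)
Initial deposit = cushion − low point = $1,150.34 − (-$1,377.68) = $2,528.02

$2,528.02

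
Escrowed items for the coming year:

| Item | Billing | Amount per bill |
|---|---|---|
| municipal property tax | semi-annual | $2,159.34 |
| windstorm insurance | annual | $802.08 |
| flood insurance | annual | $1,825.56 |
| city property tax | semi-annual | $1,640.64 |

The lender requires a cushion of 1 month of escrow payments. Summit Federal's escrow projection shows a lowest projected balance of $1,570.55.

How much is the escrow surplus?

Municipal property tax = $2,159.34 × 2 = $4,318.68/yr
Windstorm insurance = $802.08/yr
Flood insurance = $1,825.56/yr
City property tax = $1,640.64 × 2 = $3,281.28/yr
Total annual escrow = $4,318.68 + $802.08 + $1,825.56 + $3,281.28 = $10,227.60
Base monthly escrow = $10,227.60 / 12 = $852.30
Required cushion = 1 × $852.30 = $852.30
Surplus = $1,570.55 − $852.30 = $718.25

$718.25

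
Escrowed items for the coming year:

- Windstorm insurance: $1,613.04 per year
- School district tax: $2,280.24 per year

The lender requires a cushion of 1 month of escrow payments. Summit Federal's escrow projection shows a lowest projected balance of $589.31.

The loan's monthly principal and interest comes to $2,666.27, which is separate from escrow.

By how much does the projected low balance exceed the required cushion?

Windstorm insurance — $1,613.04
School district tax — $2,280.24
Yearly total = $3,893.28
Monthly = $3,893.28 / 12 = $324.44
Cushion = 1 × $324.44 = $324.44
Surplus = $589.31 − $324.44 = $264.87

$264.87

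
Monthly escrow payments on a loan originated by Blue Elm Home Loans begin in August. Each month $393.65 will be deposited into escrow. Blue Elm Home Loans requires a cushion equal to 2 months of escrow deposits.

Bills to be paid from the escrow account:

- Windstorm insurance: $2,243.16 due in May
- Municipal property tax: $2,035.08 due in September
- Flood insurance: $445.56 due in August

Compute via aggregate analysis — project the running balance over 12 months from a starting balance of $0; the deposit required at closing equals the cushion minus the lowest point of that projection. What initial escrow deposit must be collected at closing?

Cushion = 2 × $393.65 = $787.30
Trial balance (start $0, +$393.65 each month, − disbursements):
  Aug: +$393.65 − $445.56 → -$51.91
  Sep: +$393.65 − $2,035.08 → -$1,693.34
  Oct: +$393.65 → -$1,299.69
  Nov: +$393.65 → -$906.04
  Dec: +$393.65 → -$512.39
  Jan: +$393.65 → -$118.74
  Feb: +$393.65 → $274.91
  Mar: +$393.65 → $668.56
  Apr: +$393.65 → $1,062.21
  May: +$393.65 − $2,243.16 → -$787.30
  Jun: +$393.65 → -$393.65
  Jul: +$393.65 → $0.00
Lowest trial balance = -$1,693.34 (Sep)
Initial deposit = cushion − low point = $787.30 − (-$1,693.34) = $2,480.64

$2,480.64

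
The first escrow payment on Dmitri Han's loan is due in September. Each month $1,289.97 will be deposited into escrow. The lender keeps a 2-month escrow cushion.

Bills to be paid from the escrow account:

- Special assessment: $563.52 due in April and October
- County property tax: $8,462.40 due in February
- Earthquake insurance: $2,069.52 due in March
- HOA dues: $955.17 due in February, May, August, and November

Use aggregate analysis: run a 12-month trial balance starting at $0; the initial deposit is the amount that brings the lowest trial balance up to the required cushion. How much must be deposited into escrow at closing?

$6,555.93

Cushion = 2 × $1,289.97 = $2,579.94
Trial balance (start $0, +$1,289.97 each month, − disbursements):
  Sep: +$1,289.97 → $1,289.97
  Oct: +$1,289.97 − $563.52 → $2,016.42
  Nov: +$1,289.97 − $955.17 → $2,351.22
  Dec: +$1,289.97 → $3,641.19
  Jan: +$1,289.97 → $4,931.16
  Feb: +$1,289.97 − $9,417.57 → -$3,196.44
  Mar: +$1,289.97 − $2,069.52 → -$3,975.99
  Apr: +$1,289.97 − $563.52 → -$3,249.54
  May: +$1,289.97 − $955.17 → -$2,914.74
  Jun: +$1,289.97 → -$1,624.77
  Jul: +$1,289.97 → -$334.80
  Aug: +$1,289.97 − $955.17 → $0.00
Lowest trial balance = -$3,975.99 (Mar)
Initial deposit = cushion − low point = $2,579.94 − (-$3,975.99) = $6,555.93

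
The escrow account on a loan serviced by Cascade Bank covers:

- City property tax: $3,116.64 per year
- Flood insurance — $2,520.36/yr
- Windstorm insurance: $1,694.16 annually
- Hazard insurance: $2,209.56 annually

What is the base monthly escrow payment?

$795.06

City property tax: $3,116.64/yr
Flood insurance: $2,520.36/yr
Windstorm insurance: $1,694.16/yr
Hazard insurance: $2,209.56/yr
Combined annual = $9,540.72
Monthly escrow = $9,540.72 ÷ 12 = $795.06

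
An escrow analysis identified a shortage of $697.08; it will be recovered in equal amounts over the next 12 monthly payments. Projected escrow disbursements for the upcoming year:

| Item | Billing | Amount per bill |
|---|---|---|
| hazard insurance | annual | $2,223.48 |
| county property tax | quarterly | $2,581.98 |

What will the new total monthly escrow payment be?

$1,104.04

Hazard insurance = $2,223.48
County property tax = $2,581.98 × 4 = $10,327.92
Total annual escrow = $2,223.48 + $10,327.92 = $12,551.40
Base monthly escrow = $12,551.40 / 12 = $1,045.95
Shortage per month = $697.08 ÷ 12 = $58.09
Adjusted monthly = $1,045.95 + $58.09 = $1,104.04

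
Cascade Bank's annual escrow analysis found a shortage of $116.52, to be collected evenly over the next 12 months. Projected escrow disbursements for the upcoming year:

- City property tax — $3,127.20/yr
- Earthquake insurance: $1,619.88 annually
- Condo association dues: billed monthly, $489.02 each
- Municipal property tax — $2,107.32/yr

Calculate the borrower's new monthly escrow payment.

$1,069.93

City property tax: $3,127.20 annually
Earthquake insurance: $1,619.88 annually
Condo association dues: $489.02 × 12 = $5,868.24 annually
Municipal property tax: $2,107.32 annually
Yearly total = $3,127.20 + $1,619.88 + $5,868.24 + $2,107.32 = $12,722.64
Monthly escrow = $12,722.64 ÷ 12 = $1,060.22
Monthly shortage recovery: $116.52 ÷ 12 = $9.71
Adjusted monthly = $1,060.22 + $9.71 = $1,069.93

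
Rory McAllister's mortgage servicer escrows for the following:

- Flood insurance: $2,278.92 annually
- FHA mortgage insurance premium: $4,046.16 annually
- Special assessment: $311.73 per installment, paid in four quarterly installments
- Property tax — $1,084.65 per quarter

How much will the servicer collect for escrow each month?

Flood insurance — $2,278.92
FHA mortgage insurance premium — $4,046.16
Special assessment — $311.73 × 4 = $1,246.92
Property tax — $1,084.65 × 4 = $4,338.60
Yearly total = $2,278.92 + $4,046.16 + $1,246.92 + $4,338.60 = $11,910.60
Base monthly escrow = $11,910.60 / 12 = $992.55

$992.55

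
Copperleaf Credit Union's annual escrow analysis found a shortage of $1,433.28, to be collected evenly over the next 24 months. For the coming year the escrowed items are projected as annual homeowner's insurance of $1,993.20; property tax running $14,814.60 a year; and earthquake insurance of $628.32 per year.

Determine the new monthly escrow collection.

$1,512.73

Homeowner's insurance: $1,993.20
Property tax: $14,814.60
Earthquake insurance: $628.32
Total per year = $1,993.20 + $14,814.60 + $628.32 = $17,436.12
Monthly = $17,436.12 ÷ 12 = $1,453.01
Shortage spread = $1,433.28 ÷ 24 = $59.72/mo
Adjusted monthly = $1,453.01 + $59.72 = $1,512.73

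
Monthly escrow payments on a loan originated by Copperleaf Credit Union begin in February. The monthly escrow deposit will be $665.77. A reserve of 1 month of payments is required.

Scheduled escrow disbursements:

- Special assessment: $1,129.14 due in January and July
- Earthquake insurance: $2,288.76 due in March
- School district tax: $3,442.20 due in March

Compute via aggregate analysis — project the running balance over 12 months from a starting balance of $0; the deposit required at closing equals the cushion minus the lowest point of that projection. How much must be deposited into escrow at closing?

Cushion = 1 × $665.77 = $665.77
Trial balance (start $0, +$665.77 each month, − disbursements):
  Feb: +$665.77 → $665.77
  Mar: +$665.77 − $5,730.96 → -$4,399.42
  Apr: +$665.77 → -$3,733.65
  May: +$665.77 → -$3,067.88
  Jun: +$665.77 → -$2,402.11
  Jul: +$665.77 − $1,129.14 → -$2,865.48
  Aug: +$665.77 → -$2,199.71
  Sep: +$665.77 → -$1,533.94
  Oct: +$665.77 → -$868.17
  Nov: +$665.77 → -$202.40
  Dec: +$665.77 → $463.37
  Jan: +$665.77 − $1,129.14 → $0.00
Lowest trial balance = -$4,399.42 (Mar)
Initial deposit = cushion − low point = $665.77 − (-$4,399.42) = $5,065.19

$5,065.19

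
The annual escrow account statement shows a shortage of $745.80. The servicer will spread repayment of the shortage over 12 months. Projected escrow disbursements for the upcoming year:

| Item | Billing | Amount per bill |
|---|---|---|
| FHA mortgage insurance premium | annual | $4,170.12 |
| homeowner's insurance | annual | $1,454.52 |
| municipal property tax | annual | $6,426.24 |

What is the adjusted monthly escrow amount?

FHA mortgage insurance premium = $4,170.12/yr
Homeowner's insurance = $1,454.52/yr
Municipal property tax = $6,426.24/yr
Total per year = $12,050.88
Base monthly escrow = $12,050.88 ÷ 12 = $1,004.24
Shortage per month = $745.80 ÷ 12 = $62.15
New monthly escrow = $1,004.24 + $62.15 = $1,066.39

$1,066.39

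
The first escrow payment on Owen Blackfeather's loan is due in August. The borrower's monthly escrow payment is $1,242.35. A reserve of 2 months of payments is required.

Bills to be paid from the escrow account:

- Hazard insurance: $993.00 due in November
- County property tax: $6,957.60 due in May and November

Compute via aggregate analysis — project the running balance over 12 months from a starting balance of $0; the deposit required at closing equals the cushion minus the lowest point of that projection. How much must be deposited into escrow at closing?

$5,465.90

Cushion = 2 × $1,242.35 = $2,484.70
Trial balance (start $0, +$1,242.35 each month, − disbursements):
  Aug: +$1,242.35 → $1,242.35
  Sep: +$1,242.35 → $2,484.70
  Oct: +$1,242.35 → $3,727.05
  Nov: +$1,242.35 − $7,950.60 → -$2,981.20
  Dec: +$1,242.35 → -$1,738.85
  Jan: +$1,242.35 → -$496.50
  Feb: +$1,242.35 → $745.85
  Mar: +$1,242.35 → $1,988.20
  Apr: +$1,242.35 → $3,230.55
  May: +$1,242.35 − $6,957.60 → -$2,484.70
  Jun: +$1,242.35 → -$1,242.35
  Jul: +$1,242.35 → $0.00
Lowest trial balance = -$2,981.20 (Nov)
Initial deposit = cushion − low point = $2,484.70 − (-$2,981.20) = $5,465.90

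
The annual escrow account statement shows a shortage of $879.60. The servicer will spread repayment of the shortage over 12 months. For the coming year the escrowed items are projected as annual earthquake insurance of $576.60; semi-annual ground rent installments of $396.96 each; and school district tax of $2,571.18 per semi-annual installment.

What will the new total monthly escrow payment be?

$616.04

Earthquake insurance: $576.60
Ground rent: $396.96 × 2 = $793.92
School district tax: $2,571.18 × 2 = $5,142.36
Combined annual = $6,512.88
Monthly escrow = $6,512.88 ÷ 12 = $542.74
Monthly shortage recovery: $879.60 ÷ 12 = $73.30
New monthly escrow = $542.74 + $73.30 = $616.04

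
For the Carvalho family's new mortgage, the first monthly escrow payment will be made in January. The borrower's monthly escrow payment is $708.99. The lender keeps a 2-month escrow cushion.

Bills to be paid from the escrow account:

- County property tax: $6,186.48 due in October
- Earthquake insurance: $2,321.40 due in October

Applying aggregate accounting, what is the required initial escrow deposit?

$2,835.96

Cushion = 2 × $708.99 = $1,417.98
Trial balance (start $0, +$708.99 each month, − disbursements):
  Jan: +$708.99 → $708.99
  Feb: +$708.99 → $1,417.98
  Mar: +$708.99 → $2,126.97
  Apr: +$708.99 → $2,835.96
  May: +$708.99 → $3,544.95
  Jun: +$708.99 → $4,253.94
  Jul: +$708.99 → $4,962.93
  Aug: +$708.99 → $5,671.92
  Sep: +$708.99 → $6,380.91
  Oct: +$708.99 − $8,507.88 → -$1,417.98
  Nov: +$708.99 → -$708.99
  Dec: +$708.99 → $0.00
Lowest trial balance = -$1,417.98 (Oct)
Initial deposit = cushion − low point = $1,417.98 − (-$1,417.98) = $2,835.96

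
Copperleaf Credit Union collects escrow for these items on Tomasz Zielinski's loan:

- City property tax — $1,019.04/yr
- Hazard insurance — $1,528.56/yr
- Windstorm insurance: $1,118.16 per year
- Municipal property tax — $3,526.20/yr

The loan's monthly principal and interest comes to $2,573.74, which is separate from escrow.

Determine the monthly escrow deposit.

City property tax — $1,019.04 per year
Hazard insurance — $1,528.56 per year
Windstorm insurance — $1,118.16 per year
Municipal property tax — $3,526.20 per year
Combined annual = $7,191.96
Per month = $7,191.96 / 12 = $599.33

$599.33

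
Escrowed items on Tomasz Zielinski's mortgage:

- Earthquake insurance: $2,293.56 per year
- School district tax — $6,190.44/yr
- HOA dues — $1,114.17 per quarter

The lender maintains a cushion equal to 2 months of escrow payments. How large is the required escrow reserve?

$2,156.78

Earthquake insurance — $2,293.56 per year
School district tax — $6,190.44 per year
HOA dues — $1,114.17 × 4 = $4,456.68 per year
Total annual escrow = $12,940.68
Monthly = $12,940.68 / 12 = $1,078.39
Reserve = 2 × $1,078.39 = $2,156.78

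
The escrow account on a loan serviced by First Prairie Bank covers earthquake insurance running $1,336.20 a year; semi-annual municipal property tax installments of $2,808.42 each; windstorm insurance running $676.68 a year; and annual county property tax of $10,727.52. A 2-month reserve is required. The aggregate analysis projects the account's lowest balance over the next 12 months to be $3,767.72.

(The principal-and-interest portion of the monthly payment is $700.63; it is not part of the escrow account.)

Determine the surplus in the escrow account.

Earthquake insurance — $1,336.20/yr
Municipal property tax — $2,808.42 × 2 = $5,616.84/yr
Windstorm insurance — $676.68/yr
County property tax — $10,727.52/yr
Annual escrow total = $1,336.20 + $5,616.84 + $676.68 + $10,727.52 = $18,357.24
Per month = $18,357.24 ÷ 12 = $1,529.77
Required reserve = 2 × $1,529.77 = $3,059.54
Surplus = $3,767.72 − $3,059.54 = $708.18

$708.18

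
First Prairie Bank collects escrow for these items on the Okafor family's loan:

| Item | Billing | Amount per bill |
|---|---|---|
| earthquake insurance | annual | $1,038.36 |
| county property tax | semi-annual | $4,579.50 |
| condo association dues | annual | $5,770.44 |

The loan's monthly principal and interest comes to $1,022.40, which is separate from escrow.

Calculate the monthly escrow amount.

Earthquake insurance: $1,038.36
County property tax: $4,579.50 × 2 = $9,159.00
Condo association dues: $5,770.44
Total per year = $1,038.36 + $9,159.00 + $5,770.44 = $15,967.80
Monthly escrow = $15,967.80 ÷ 12 = $1,330.65

$1,330.65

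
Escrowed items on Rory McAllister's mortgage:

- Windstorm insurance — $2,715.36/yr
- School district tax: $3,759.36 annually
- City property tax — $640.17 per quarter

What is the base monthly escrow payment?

$752.95

Windstorm insurance — $2,715.36
School district tax — $3,759.36
City property tax — $640.17 × 4 = $2,560.68
Annual escrow total = $9,035.40
Monthly escrow = $9,035.40 / 12 = $752.95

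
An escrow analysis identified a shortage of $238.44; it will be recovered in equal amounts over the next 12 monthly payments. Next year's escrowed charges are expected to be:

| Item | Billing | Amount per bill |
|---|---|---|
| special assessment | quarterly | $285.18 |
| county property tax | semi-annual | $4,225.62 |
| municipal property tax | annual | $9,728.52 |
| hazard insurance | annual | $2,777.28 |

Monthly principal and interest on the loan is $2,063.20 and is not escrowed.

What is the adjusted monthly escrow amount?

$1,861.35

Special assessment: $285.18 × 4 = $1,140.72 annually
County property tax: $4,225.62 × 2 = $8,451.24 annually
Municipal property tax: $9,728.52 annually
Hazard insurance: $2,777.28 annually
Total per year = $22,097.76
Monthly escrow = $22,097.76 / 12 = $1,841.48
Shortage per month = $238.44 / 12 = $19.87
Adjusted monthly = $1,841.48 + $19.87 = $1,861.35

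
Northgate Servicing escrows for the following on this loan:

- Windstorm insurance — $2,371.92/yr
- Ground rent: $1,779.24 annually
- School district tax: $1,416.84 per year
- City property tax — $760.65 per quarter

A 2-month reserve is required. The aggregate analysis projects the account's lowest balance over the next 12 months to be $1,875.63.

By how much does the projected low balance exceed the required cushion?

$440.53

Windstorm insurance = $2,371.92/yr
Ground rent = $1,779.24/yr
School district tax = $1,416.84/yr
City property tax = $760.65 × 4 = $3,042.60/yr
Yearly total = $2,371.92 + $1,779.24 + $1,416.84 + $3,042.60 = $8,610.60
Monthly = $8,610.60 ÷ 12 = $717.55
Cushion = 2 × $717.55 = $1,435.10
Excess over cushion: $1,875.63 − $1,435.10 = $440.53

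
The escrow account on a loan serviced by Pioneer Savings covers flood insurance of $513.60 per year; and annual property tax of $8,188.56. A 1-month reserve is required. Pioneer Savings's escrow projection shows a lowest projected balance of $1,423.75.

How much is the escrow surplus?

$698.57

Flood insurance = $513.60 per year
Property tax = $8,188.56 per year
Annual escrow total = $8,702.16
Monthly escrow = $8,702.16 / 12 = $725.18
Required reserve = 1 × $725.18 = $725.18
Surplus = $1,423.75 − $725.18 = $698.57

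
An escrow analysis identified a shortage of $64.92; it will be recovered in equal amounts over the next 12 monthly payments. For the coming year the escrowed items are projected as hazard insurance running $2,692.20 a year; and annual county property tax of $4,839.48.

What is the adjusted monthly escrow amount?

Hazard insurance: $2,692.20/yr
County property tax: $4,839.48/yr
Yearly total = $2,692.20 + $4,839.48 = $7,531.68
Base monthly escrow = $7,531.68 / 12 = $627.64
Shortage spread = $64.92 / 12 = $5.41/mo
New monthly escrow = $627.64 + $5.41 = $633.05

$633.05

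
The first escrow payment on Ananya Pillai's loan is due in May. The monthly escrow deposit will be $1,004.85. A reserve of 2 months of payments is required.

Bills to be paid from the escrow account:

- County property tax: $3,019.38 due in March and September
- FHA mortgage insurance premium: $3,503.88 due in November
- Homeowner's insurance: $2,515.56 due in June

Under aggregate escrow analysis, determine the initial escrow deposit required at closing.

Cushion = 2 × $1,004.85 = $2,009.70
Trial balance (start $0, +$1,004.85 each month, − disbursements):
  May: +$1,004.85 → $1,004.85
  Jun: +$1,004.85 − $2,515.56 → -$505.86
  Jul: +$1,004.85 → $498.99
  Aug: +$1,004.85 → $1,503.84
  Sep: +$1,004.85 − $3,019.38 → -$510.69
  Oct: +$1,004.85 → $494.16
  Nov: +$1,004.85 − $3,503.88 → -$2,004.87
  Dec: +$1,004.85 → -$1,000.02
  Jan: +$1,004.85 → $4.83
  Feb: +$1,004.85 → $1,009.68
  Mar: +$1,004.85 − $3,019.38 → -$1,004.85
  Apr: +$1,004.85 → $0.00
Lowest trial balance = -$2,004.87 (Nov)
Initial deposit = cushion − low point = $2,009.70 − (-$2,004.87) = $4,014.57

$4,014.57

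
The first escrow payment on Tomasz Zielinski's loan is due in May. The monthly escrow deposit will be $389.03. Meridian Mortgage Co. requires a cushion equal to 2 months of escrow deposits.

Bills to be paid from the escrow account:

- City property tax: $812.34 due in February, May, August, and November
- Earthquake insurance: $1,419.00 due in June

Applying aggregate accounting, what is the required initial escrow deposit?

Cushion = 2 × $389.03 = $778.06
Trial balance (start $0, +$389.03 each month, − disbursements):
  May: +$389.03 − $812.34 → -$423.31
  Jun: +$389.03 − $1,419.00 → -$1,453.28
  Jul: +$389.03 → -$1,064.25
  Aug: +$389.03 − $812.34 → -$1,487.56
  Sep: +$389.03 → -$1,098.53
  Oct: +$389.03 → -$709.50
  Nov: +$389.03 − $812.34 → -$1,132.81
  Dec: +$389.03 → -$743.78
  Jan: +$389.03 → -$354.75
  Feb: +$389.03 − $812.34 → -$778.06
  Mar: +$389.03 → -$389.03
  Apr: +$389.03 → $0.00
Lowest trial balance = -$1,487.56 (Aug)
Initial deposit = cushion − low point = $778.06 − (-$1,487.56) = $2,265.62

$2,265.62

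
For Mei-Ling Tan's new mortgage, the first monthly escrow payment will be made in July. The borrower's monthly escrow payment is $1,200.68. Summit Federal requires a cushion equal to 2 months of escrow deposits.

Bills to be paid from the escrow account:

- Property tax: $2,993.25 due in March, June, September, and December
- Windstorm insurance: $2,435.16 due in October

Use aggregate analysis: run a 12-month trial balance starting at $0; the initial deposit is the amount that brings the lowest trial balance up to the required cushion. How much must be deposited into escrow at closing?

Cushion = 2 × $1,200.68 = $2,401.36
Trial balance (start $0, +$1,200.68 each month, − disbursements):
  Jul: +$1,200.68 → $1,200.68
  Aug: +$1,200.68 → $2,401.36
  Sep: +$1,200.68 − $2,993.25 → $608.79
  Oct: +$1,200.68 − $2,435.16 → -$625.69
  Nov: +$1,200.68 → $574.99
  Dec: +$1,200.68 − $2,993.25 → -$1,217.58
  Jan: +$1,200.68 → -$16.90
  Feb: +$1,200.68 → $1,183.78
  Mar: +$1,200.68 − $2,993.25 → -$608.79
  Apr: +$1,200.68 → $591.89
  May: +$1,200.68 → $1,792.57
  Jun: +$1,200.68 − $2,993.25 → $0.00
Lowest trial balance = -$1,217.58 (Dec)
Initial deposit = cushion − low point = $2,401.36 − (-$1,217.58) = $3,618.94

$3,618.94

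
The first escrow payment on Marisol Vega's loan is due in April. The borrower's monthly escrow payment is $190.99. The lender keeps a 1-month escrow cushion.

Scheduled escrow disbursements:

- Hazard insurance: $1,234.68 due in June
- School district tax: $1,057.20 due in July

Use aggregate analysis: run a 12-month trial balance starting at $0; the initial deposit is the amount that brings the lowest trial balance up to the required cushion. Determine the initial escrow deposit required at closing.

$1,718.91

Cushion = 1 × $190.99 = $190.99
Trial balance (start $0, +$190.99 each month, − disbursements):
  Apr: +$190.99 → $190.99
  May: +$190.99 → $381.98
  Jun: +$190.99 − $1,234.68 → -$661.71
  Jul: +$190.99 − $1,057.20 → -$1,527.92
  Aug: +$190.99 → -$1,336.93
  Sep: +$190.99 → -$1,145.94
  Oct: +$190.99 → -$954.95
  Nov: +$190.99 → -$763.96
  Dec: +$190.99 → -$572.97
  Jan: +$190.99 → -$381.98
  Feb: +$190.99 → -$190.99
  Mar: +$190.99 → $0.00
Lowest trial balance = -$1,527.92 (Jul)
Initial deposit = cushion − low point = $190.99 − (-$1,527.92) = $1,718.91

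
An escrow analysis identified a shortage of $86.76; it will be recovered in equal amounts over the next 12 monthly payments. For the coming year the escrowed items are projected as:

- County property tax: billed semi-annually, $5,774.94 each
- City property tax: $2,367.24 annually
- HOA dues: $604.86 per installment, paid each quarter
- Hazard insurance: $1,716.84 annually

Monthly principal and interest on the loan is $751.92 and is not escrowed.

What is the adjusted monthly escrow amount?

County property tax: $5,774.94 × 2 = $11,549.88
City property tax: $2,367.24
HOA dues: $604.86 × 4 = $2,419.44
Hazard insurance: $1,716.84
Total per year = $18,053.40
Monthly escrow = $18,053.40 ÷ 12 = $1,504.45
Shortage spread = $86.76 / 12 = $7.23/mo
Adjusted monthly = $1,504.45 + $7.23 = $1,511.68

$1,511.68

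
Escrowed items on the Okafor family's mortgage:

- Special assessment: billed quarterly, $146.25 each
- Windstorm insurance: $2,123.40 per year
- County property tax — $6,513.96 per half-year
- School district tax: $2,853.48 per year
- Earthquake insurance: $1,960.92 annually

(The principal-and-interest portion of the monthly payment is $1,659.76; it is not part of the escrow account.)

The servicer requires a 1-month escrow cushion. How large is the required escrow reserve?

$1,712.56

Special assessment = $146.25 × 4 = $585.00 annually
Windstorm insurance = $2,123.40 annually
County property tax = $6,513.96 × 2 = $13,027.92 annually
School district tax = $2,853.48 annually
Earthquake insurance = $1,960.92 annually
Annual escrow total = $585.00 + $2,123.40 + $13,027.92 + $2,853.48 + $1,960.92 = $20,550.72
Monthly = $20,550.72 ÷ 12 = $1,712.56
Required cushion = 1 × $1,712.56 = $1,712.56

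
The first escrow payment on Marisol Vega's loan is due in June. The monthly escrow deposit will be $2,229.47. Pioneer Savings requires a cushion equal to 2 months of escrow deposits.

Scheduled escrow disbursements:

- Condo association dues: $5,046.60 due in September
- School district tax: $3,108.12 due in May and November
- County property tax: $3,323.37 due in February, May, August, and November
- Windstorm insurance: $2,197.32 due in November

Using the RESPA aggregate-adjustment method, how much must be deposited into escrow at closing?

$8,080.90

Cushion = 2 × $2,229.47 = $4,458.94
Trial balance (start $0, +$2,229.47 each month, − disbursements):
  Jun: +$2,229.47 → $2,229.47
  Jul: +$2,229.47 → $4,458.94
  Aug: +$2,229.47 − $3,323.37 → $3,365.04
  Sep: +$2,229.47 − $5,046.60 → $547.91
  Oct: +$2,229.47 → $2,777.38
  Nov: +$2,229.47 − $8,628.81 → -$3,621.96
  Dec: +$2,229.47 → -$1,392.49
  Jan: +$2,229.47 → $836.98
  Feb: +$2,229.47 − $3,323.37 → -$256.92
  Mar: +$2,229.47 → $1,972.55
  Apr: +$2,229.47 → $4,202.02
  May: +$2,229.47 − $6,431.49 → $0.00
Lowest trial balance = -$3,621.96 (Nov)
Initial deposit = cushion − low point = $4,458.94 − (-$3,621.96) = $8,080.90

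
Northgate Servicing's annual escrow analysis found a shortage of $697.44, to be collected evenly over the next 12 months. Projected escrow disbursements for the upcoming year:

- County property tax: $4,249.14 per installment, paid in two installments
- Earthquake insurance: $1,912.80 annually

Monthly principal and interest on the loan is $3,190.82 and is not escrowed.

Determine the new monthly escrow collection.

$925.71

County property tax = $4,249.14 × 2 = $8,498.28
Earthquake insurance = $1,912.80
Combined annual = $10,411.08
Base monthly escrow = $10,411.08 ÷ 12 = $867.59
Shortage per month = $697.44 ÷ 12 = $58.12
Adjusted monthly = $867.59 + $58.12 = $925.71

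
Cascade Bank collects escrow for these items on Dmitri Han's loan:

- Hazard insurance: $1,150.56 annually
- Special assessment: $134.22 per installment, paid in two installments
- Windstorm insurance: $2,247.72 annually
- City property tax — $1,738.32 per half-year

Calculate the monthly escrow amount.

Hazard insurance — $1,150.56 per year
Special assessment — $134.22 × 2 = $268.44 per year
Windstorm insurance — $2,247.72 per year
City property tax — $1,738.32 × 2 = $3,476.64 per year
Combined annual = $1,150.56 + $268.44 + $2,247.72 + $3,476.64 = $7,143.36
Base monthly escrow = $7,143.36 ÷ 12 = $595.28

$595.28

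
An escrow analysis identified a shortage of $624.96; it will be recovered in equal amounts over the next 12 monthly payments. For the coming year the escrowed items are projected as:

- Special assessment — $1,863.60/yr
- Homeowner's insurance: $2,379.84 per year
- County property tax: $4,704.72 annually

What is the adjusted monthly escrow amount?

Special assessment = $1,863.60/yr
Homeowner's insurance = $2,379.84/yr
County property tax = $4,704.72/yr
Combined annual = $1,863.60 + $2,379.84 + $4,704.72 = $8,948.16
Base monthly escrow = $8,948.16 / 12 = $745.68
Monthly shortage recovery: $624.96 ÷ 12 = $52.08
New monthly escrow = $745.68 + $52.08 = $797.76

$797.76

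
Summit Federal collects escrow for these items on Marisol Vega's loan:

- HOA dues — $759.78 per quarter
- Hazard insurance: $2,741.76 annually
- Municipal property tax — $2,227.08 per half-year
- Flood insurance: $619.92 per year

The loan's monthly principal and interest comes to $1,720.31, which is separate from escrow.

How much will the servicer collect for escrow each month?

HOA dues = $759.78 × 4 = $3,039.12/yr
Hazard insurance = $2,741.76/yr
Municipal property tax = $2,227.08 × 2 = $4,454.16/yr
Flood insurance = $619.92/yr
Annual escrow total = $10,854.96
Monthly = $10,854.96 ÷ 12 = $904.58

$904.58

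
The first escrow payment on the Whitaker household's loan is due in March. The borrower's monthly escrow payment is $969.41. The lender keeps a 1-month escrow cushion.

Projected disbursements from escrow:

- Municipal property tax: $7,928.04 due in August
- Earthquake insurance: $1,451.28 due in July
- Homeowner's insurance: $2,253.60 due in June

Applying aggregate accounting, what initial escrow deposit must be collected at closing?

$6,785.87

Cushion = 1 × $969.41 = $969.41
Trial balance (start $0, +$969.41 each month, − disbursements):
  Mar: +$969.41 → $969.41
  Apr: +$969.41 → $1,938.82
  May: +$969.41 → $2,908.23
  Jun: +$969.41 − $2,253.60 → $1,624.04
  Jul: +$969.41 − $1,451.28 → $1,142.17
  Aug: +$969.41 − $7,928.04 → -$5,816.46
  Sep: +$969.41 → -$4,847.05
  Oct: +$969.41 → -$3,877.64
  Nov: +$969.41 → -$2,908.23
  Dec: +$969.41 → -$1,938.82
  Jan: +$969.41 → -$969.41
  Feb: +$969.41 → $0.00
Lowest trial balance = -$5,816.46 (Aug)
Initial deposit = cushion − low point = $969.41 − (-$5,816.46) = $6,785.87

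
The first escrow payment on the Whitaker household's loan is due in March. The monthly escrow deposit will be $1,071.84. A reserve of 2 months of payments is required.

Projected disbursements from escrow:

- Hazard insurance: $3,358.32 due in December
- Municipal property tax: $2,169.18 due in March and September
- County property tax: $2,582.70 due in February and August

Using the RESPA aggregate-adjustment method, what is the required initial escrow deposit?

$3,241.02

Cushion = 2 × $1,071.84 = $2,143.68
Trial balance (start $0, +$1,071.84 each month, − disbursements):
  Mar: +$1,071.84 − $2,169.18 → -$1,097.34
  Apr: +$1,071.84 → -$25.50
  May: +$1,071.84 → $1,046.34
  Jun: +$1,071.84 → $2,118.18
  Jul: +$1,071.84 → $3,190.02
  Aug: +$1,071.84 − $2,582.70 → $1,679.16
  Sep: +$1,071.84 − $2,169.18 → $581.82
  Oct: +$1,071.84 → $1,653.66
  Nov: +$1,071.84 → $2,725.50
  Dec: +$1,071.84 − $3,358.32 → $439.02
  Jan: +$1,071.84 → $1,510.86
  Feb: +$1,071.84 − $2,582.70 → $0.00
Lowest trial balance = -$1,097.34 (Mar)
Initial deposit = cushion − low point = $2,143.68 − (-$1,097.34) = $3,241.02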